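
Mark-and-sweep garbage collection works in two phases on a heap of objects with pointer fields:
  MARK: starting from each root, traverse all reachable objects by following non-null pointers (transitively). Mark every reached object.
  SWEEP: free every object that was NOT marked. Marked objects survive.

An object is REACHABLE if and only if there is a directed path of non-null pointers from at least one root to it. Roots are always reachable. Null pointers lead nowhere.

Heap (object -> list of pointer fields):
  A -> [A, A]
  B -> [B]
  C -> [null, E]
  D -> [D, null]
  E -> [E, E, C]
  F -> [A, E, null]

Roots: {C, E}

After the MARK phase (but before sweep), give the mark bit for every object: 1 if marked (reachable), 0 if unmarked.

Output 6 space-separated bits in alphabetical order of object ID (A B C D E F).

Roots: C E
Mark C: refs=null E, marked=C
Mark E: refs=E E C, marked=C E
Unmarked (collected): A B D F

Answer: 0 0 1 0 1 0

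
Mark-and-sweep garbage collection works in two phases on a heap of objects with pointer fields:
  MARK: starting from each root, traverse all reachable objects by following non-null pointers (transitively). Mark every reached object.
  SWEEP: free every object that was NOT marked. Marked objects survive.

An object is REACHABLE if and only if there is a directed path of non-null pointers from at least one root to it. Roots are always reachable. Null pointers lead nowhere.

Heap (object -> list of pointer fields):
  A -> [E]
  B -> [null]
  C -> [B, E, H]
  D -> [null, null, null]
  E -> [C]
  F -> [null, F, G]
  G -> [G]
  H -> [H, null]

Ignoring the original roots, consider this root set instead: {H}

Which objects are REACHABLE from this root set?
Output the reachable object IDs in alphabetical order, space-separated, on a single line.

Roots: H
Mark H: refs=H null, marked=H
Unmarked (collected): A B C D E F G

Answer: H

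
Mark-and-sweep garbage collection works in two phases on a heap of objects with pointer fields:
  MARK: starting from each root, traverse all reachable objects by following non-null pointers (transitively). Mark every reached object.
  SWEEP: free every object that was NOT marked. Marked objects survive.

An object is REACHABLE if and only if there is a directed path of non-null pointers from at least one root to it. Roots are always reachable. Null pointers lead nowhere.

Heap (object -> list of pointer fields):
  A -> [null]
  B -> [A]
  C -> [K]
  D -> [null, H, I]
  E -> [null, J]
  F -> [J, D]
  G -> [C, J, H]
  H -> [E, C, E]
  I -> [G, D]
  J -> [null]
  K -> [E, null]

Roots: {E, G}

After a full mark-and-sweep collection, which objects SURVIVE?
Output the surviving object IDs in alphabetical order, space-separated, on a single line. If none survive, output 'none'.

Answer: C E G H J K

Derivation:
Roots: E G
Mark E: refs=null J, marked=E
Mark G: refs=C J H, marked=E G
Mark J: refs=null, marked=E G J
Mark C: refs=K, marked=C E G J
Mark H: refs=E C E, marked=C E G H J
Mark K: refs=E null, marked=C E G H J K
Unmarked (collected): A B D F I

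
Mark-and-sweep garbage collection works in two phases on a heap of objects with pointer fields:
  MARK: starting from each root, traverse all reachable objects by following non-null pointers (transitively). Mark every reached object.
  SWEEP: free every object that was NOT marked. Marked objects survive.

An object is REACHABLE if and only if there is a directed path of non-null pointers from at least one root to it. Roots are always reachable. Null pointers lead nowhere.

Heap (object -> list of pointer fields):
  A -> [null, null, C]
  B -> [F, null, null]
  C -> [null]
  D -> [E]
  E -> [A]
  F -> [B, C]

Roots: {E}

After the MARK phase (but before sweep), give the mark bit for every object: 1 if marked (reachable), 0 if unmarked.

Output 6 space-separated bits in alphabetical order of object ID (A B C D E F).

Answer: 1 0 1 0 1 0

Derivation:
Roots: E
Mark E: refs=A, marked=E
Mark A: refs=null null C, marked=A E
Mark C: refs=null, marked=A C E
Unmarked (collected): B D F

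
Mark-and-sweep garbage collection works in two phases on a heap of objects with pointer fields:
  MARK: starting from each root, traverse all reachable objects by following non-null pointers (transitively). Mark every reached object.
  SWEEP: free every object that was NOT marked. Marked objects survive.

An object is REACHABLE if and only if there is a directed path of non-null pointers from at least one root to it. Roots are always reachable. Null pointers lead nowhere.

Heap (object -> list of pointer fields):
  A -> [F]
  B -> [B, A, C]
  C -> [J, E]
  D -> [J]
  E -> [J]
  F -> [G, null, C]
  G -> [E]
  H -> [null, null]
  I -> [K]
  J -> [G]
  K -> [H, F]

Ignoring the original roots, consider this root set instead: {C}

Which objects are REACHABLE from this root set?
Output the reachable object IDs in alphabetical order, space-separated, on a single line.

Answer: C E G J

Derivation:
Roots: C
Mark C: refs=J E, marked=C
Mark J: refs=G, marked=C J
Mark E: refs=J, marked=C E J
Mark G: refs=E, marked=C E G J
Unmarked (collected): A B D F H I K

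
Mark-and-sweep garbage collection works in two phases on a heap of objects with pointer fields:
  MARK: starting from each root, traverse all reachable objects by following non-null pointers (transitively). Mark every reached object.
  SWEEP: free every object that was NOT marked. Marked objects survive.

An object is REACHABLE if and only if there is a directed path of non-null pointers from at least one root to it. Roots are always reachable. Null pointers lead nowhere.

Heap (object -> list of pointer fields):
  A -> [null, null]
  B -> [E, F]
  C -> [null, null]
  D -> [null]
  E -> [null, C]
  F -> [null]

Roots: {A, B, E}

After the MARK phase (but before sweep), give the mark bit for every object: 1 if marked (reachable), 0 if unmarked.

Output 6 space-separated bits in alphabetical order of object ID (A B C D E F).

Answer: 1 1 1 0 1 1

Derivation:
Roots: A B E
Mark A: refs=null null, marked=A
Mark B: refs=E F, marked=A B
Mark E: refs=null C, marked=A B E
Mark F: refs=null, marked=A B E F
Mark C: refs=null null, marked=A B C E F
Unmarked (collected): D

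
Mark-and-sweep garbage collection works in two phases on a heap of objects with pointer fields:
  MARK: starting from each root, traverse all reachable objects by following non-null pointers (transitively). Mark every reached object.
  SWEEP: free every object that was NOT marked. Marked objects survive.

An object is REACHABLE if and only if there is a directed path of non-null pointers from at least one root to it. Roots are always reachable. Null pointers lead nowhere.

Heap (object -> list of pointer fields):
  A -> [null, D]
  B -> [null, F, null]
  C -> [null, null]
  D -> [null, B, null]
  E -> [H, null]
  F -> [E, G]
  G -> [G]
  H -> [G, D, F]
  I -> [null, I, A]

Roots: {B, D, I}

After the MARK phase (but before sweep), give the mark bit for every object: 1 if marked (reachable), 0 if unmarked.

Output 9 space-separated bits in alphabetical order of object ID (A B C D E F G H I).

Answer: 1 1 0 1 1 1 1 1 1

Derivation:
Roots: B D I
Mark B: refs=null F null, marked=B
Mark D: refs=null B null, marked=B D
Mark I: refs=null I A, marked=B D I
Mark F: refs=E G, marked=B D F I
Mark A: refs=null D, marked=A B D F I
Mark E: refs=H null, marked=A B D E F I
Mark G: refs=G, marked=A B D E F G I
Mark H: refs=G D F, marked=A B D E F G H I
Unmarked (collected): C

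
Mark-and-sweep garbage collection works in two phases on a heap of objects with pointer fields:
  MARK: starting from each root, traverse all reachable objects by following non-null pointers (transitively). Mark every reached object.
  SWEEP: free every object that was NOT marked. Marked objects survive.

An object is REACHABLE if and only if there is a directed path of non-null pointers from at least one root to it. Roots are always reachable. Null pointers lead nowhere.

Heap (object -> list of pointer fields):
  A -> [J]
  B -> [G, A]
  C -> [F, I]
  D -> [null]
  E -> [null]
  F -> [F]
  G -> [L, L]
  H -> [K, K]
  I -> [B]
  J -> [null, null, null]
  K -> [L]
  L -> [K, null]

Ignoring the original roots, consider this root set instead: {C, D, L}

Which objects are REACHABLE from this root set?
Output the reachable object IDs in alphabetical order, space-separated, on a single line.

Answer: A B C D F G I J K L

Derivation:
Roots: C D L
Mark C: refs=F I, marked=C
Mark D: refs=null, marked=C D
Mark L: refs=K null, marked=C D L
Mark F: refs=F, marked=C D F L
Mark I: refs=B, marked=C D F I L
Mark K: refs=L, marked=C D F I K L
Mark B: refs=G A, marked=B C D F I K L
Mark G: refs=L L, marked=B C D F G I K L
Mark A: refs=J, marked=A B C D F G I K L
Mark J: refs=null null null, marked=A B C D F G I J K L
Unmarked (collected): E H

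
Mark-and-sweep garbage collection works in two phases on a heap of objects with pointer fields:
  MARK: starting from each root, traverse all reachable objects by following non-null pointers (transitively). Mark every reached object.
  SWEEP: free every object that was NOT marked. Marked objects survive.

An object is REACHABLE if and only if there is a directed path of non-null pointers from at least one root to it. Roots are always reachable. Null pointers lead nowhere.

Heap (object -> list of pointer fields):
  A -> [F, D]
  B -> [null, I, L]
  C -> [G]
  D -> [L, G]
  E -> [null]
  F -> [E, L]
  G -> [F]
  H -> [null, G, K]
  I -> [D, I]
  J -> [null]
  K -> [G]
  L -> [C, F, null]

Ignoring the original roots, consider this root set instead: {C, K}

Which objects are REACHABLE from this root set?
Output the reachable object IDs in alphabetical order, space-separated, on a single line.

Answer: C E F G K L

Derivation:
Roots: C K
Mark C: refs=G, marked=C
Mark K: refs=G, marked=C K
Mark G: refs=F, marked=C G K
Mark F: refs=E L, marked=C F G K
Mark E: refs=null, marked=C E F G K
Mark L: refs=C F null, marked=C E F G K L
Unmarked (collected): A B D H I J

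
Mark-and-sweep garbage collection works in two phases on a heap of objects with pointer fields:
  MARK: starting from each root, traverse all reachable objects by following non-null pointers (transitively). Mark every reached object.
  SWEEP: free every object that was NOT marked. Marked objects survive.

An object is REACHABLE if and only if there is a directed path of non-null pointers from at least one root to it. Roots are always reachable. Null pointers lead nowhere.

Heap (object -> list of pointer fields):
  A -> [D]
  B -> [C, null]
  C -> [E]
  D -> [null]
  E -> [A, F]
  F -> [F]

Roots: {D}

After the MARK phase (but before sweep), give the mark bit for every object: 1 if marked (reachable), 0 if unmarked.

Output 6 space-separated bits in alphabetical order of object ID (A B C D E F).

Answer: 0 0 0 1 0 0

Derivation:
Roots: D
Mark D: refs=null, marked=D
Unmarked (collected): A B C E F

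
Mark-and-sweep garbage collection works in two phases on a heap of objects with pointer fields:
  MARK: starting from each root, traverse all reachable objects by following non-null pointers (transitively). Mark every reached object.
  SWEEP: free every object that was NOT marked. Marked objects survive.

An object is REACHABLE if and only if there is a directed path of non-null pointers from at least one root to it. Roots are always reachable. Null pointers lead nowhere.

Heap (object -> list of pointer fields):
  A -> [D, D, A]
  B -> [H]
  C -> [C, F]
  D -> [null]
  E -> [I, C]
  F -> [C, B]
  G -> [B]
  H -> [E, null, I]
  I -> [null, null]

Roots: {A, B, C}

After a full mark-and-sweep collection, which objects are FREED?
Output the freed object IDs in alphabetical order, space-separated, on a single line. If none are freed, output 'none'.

Roots: A B C
Mark A: refs=D D A, marked=A
Mark B: refs=H, marked=A B
Mark C: refs=C F, marked=A B C
Mark D: refs=null, marked=A B C D
Mark H: refs=E null I, marked=A B C D H
Mark F: refs=C B, marked=A B C D F H
Mark E: refs=I C, marked=A B C D E F H
Mark I: refs=null null, marked=A B C D E F H I
Unmarked (collected): G

Answer: G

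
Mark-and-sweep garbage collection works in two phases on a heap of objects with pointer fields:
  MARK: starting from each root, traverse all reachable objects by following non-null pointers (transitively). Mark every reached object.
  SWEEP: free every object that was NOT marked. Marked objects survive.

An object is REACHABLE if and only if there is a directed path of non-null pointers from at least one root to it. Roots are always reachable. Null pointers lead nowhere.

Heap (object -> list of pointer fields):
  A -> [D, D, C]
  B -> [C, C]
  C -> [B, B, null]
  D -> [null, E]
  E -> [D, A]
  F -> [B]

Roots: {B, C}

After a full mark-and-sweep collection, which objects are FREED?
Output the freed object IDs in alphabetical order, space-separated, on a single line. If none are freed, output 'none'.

Roots: B C
Mark B: refs=C C, marked=B
Mark C: refs=B B null, marked=B C
Unmarked (collected): A D E F

Answer: A D E F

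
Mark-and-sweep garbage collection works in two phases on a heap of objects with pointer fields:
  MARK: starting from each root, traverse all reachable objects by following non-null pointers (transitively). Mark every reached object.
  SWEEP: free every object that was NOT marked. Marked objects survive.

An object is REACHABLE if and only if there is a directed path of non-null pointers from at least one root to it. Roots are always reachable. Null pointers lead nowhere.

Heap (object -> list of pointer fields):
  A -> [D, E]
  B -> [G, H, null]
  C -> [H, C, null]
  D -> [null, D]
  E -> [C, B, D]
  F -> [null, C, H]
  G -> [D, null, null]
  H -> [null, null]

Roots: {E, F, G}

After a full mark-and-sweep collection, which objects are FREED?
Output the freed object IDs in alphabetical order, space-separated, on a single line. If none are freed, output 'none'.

Answer: A

Derivation:
Roots: E F G
Mark E: refs=C B D, marked=E
Mark F: refs=null C H, marked=E F
Mark G: refs=D null null, marked=E F G
Mark C: refs=H C null, marked=C E F G
Mark B: refs=G H null, marked=B C E F G
Mark D: refs=null D, marked=B C D E F G
Mark H: refs=null null, marked=B C D E F G H
Unmarked (collected): A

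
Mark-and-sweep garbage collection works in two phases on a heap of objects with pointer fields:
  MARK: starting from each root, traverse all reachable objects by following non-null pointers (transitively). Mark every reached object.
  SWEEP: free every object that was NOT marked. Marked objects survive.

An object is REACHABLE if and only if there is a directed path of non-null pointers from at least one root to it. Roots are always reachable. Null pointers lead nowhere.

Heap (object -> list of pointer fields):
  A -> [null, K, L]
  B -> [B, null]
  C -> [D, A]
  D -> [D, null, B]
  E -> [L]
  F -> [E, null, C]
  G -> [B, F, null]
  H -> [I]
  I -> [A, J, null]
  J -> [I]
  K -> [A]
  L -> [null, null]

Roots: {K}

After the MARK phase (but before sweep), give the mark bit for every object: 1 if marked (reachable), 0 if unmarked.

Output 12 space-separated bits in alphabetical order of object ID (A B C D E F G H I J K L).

Answer: 1 0 0 0 0 0 0 0 0 0 1 1

Derivation:
Roots: K
Mark K: refs=A, marked=K
Mark A: refs=null K L, marked=A K
Mark L: refs=null null, marked=A K L
Unmarked (collected): B C D E F G H I J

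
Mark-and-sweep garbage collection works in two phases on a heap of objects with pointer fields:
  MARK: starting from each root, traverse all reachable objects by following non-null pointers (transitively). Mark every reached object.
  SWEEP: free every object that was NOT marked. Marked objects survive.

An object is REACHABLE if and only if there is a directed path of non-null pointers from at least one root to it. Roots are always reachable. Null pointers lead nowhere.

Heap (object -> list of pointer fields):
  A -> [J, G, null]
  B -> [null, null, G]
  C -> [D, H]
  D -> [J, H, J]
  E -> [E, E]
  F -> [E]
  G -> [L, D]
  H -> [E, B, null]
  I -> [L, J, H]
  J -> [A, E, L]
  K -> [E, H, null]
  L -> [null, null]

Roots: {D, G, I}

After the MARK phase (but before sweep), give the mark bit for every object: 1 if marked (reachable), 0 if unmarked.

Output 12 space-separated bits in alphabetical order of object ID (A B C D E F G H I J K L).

Roots: D G I
Mark D: refs=J H J, marked=D
Mark G: refs=L D, marked=D G
Mark I: refs=L J H, marked=D G I
Mark J: refs=A E L, marked=D G I J
Mark H: refs=E B null, marked=D G H I J
Mark L: refs=null null, marked=D G H I J L
Mark A: refs=J G null, marked=A D G H I J L
Mark E: refs=E E, marked=A D E G H I J L
Mark B: refs=null null G, marked=A B D E G H I J L
Unmarked (collected): C F K

Answer: 1 1 0 1 1 0 1 1 1 1 0 1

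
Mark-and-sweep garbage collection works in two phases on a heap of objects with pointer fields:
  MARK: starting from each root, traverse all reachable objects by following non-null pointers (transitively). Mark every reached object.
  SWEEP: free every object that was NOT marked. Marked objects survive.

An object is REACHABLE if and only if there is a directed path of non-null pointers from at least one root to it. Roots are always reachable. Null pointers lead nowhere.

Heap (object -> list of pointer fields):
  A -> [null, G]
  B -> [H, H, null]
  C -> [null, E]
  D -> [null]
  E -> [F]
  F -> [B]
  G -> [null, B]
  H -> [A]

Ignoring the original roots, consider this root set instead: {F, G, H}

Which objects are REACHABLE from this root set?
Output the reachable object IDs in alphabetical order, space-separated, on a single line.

Answer: A B F G H

Derivation:
Roots: F G H
Mark F: refs=B, marked=F
Mark G: refs=null B, marked=F G
Mark H: refs=A, marked=F G H
Mark B: refs=H H null, marked=B F G H
Mark A: refs=null G, marked=A B F G H
Unmarked (collected): C D E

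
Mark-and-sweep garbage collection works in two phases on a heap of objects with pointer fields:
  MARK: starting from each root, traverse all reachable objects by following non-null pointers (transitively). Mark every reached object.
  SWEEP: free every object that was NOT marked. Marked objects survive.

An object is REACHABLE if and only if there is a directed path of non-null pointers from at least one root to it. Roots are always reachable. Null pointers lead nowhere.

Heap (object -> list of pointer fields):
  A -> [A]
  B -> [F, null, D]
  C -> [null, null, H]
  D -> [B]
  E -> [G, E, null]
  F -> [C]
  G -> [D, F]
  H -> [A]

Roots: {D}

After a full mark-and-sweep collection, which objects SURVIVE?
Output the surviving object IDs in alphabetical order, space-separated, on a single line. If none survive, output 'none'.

Answer: A B C D F H

Derivation:
Roots: D
Mark D: refs=B, marked=D
Mark B: refs=F null D, marked=B D
Mark F: refs=C, marked=B D F
Mark C: refs=null null H, marked=B C D F
Mark H: refs=A, marked=B C D F H
Mark A: refs=A, marked=A B C D F H
Unmarked (collected): E G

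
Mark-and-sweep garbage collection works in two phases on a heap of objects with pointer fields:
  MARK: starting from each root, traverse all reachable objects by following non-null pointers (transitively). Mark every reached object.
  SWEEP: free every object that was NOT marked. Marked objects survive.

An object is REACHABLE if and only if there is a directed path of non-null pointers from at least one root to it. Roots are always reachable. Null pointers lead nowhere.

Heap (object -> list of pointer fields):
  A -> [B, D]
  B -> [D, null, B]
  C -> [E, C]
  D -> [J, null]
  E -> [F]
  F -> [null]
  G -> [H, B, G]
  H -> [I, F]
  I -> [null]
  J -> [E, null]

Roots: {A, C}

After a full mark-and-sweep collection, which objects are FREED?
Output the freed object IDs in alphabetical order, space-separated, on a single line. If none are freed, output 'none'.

Answer: G H I

Derivation:
Roots: A C
Mark A: refs=B D, marked=A
Mark C: refs=E C, marked=A C
Mark B: refs=D null B, marked=A B C
Mark D: refs=J null, marked=A B C D
Mark E: refs=F, marked=A B C D E
Mark J: refs=E null, marked=A B C D E J
Mark F: refs=null, marked=A B C D E F J
Unmarked (collected): G H I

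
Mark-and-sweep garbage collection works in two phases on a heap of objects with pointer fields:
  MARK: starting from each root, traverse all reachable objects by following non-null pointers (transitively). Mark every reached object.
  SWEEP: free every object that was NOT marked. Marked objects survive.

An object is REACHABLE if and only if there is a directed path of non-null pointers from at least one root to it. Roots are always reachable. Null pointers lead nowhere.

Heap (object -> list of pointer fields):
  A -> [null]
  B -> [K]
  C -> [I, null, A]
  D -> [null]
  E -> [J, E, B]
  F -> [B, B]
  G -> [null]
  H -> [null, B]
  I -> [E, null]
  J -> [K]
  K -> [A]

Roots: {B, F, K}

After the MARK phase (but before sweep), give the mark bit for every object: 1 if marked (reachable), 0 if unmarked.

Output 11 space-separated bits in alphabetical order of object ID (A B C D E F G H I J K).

Roots: B F K
Mark B: refs=K, marked=B
Mark F: refs=B B, marked=B F
Mark K: refs=A, marked=B F K
Mark A: refs=null, marked=A B F K
Unmarked (collected): C D E G H I J

Answer: 1 1 0 0 0 1 0 0 0 0 1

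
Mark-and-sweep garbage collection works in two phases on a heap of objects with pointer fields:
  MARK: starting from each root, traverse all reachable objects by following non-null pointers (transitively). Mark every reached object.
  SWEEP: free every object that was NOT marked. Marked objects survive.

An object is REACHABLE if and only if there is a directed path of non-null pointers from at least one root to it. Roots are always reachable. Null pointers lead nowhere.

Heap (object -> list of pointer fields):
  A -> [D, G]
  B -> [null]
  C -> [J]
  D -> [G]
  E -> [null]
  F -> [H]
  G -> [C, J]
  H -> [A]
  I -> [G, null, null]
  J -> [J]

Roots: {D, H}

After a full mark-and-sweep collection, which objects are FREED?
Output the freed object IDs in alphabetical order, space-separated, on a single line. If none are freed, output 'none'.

Roots: D H
Mark D: refs=G, marked=D
Mark H: refs=A, marked=D H
Mark G: refs=C J, marked=D G H
Mark A: refs=D G, marked=A D G H
Mark C: refs=J, marked=A C D G H
Mark J: refs=J, marked=A C D G H J
Unmarked (collected): B E F I

Answer: B E F I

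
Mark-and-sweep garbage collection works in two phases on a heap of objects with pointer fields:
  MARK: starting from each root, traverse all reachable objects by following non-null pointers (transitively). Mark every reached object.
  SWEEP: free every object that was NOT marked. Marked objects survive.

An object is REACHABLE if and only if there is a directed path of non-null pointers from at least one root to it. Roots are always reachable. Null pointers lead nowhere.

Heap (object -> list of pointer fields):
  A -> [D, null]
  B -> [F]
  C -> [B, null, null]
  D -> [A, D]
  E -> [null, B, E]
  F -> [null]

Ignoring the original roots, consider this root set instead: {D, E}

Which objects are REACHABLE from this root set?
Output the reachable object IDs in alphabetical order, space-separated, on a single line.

Roots: D E
Mark D: refs=A D, marked=D
Mark E: refs=null B E, marked=D E
Mark A: refs=D null, marked=A D E
Mark B: refs=F, marked=A B D E
Mark F: refs=null, marked=A B D E F
Unmarked (collected): C

Answer: A B D E F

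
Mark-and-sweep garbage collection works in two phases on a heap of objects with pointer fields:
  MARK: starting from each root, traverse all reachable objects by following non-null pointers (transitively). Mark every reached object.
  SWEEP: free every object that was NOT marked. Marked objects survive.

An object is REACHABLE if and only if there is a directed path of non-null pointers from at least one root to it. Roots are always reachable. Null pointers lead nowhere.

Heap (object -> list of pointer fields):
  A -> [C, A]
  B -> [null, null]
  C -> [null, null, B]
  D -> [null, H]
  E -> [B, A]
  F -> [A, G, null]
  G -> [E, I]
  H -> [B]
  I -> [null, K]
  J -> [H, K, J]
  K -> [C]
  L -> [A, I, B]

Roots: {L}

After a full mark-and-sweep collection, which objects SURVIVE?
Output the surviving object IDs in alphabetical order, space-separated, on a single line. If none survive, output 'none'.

Answer: A B C I K L

Derivation:
Roots: L
Mark L: refs=A I B, marked=L
Mark A: refs=C A, marked=A L
Mark I: refs=null K, marked=A I L
Mark B: refs=null null, marked=A B I L
Mark C: refs=null null B, marked=A B C I L
Mark K: refs=C, marked=A B C I K L
Unmarked (collected): D E F G H J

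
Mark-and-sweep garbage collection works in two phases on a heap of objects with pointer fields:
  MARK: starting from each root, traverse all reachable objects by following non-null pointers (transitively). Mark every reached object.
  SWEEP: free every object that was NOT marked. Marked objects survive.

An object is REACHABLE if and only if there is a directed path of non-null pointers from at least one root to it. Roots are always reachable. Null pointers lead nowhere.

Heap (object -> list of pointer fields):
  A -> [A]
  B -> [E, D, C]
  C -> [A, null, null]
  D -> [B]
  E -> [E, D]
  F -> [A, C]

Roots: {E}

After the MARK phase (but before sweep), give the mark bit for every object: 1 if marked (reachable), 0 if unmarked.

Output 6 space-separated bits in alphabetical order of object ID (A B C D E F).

Roots: E
Mark E: refs=E D, marked=E
Mark D: refs=B, marked=D E
Mark B: refs=E D C, marked=B D E
Mark C: refs=A null null, marked=B C D E
Mark A: refs=A, marked=A B C D E
Unmarked (collected): F

Answer: 1 1 1 1 1 0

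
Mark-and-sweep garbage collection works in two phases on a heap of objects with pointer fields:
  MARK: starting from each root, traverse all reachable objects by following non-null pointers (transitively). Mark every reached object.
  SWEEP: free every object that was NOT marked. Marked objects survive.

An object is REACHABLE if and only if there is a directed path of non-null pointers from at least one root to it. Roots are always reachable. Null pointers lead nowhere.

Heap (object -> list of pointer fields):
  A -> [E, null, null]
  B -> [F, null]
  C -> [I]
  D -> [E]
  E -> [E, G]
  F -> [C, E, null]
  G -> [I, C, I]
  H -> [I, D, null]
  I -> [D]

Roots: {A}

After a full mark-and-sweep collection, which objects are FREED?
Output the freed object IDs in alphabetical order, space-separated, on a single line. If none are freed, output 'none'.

Answer: B F H

Derivation:
Roots: A
Mark A: refs=E null null, marked=A
Mark E: refs=E G, marked=A E
Mark G: refs=I C I, marked=A E G
Mark I: refs=D, marked=A E G I
Mark C: refs=I, marked=A C E G I
Mark D: refs=E, marked=A C D E G I
Unmarked (collected): B F H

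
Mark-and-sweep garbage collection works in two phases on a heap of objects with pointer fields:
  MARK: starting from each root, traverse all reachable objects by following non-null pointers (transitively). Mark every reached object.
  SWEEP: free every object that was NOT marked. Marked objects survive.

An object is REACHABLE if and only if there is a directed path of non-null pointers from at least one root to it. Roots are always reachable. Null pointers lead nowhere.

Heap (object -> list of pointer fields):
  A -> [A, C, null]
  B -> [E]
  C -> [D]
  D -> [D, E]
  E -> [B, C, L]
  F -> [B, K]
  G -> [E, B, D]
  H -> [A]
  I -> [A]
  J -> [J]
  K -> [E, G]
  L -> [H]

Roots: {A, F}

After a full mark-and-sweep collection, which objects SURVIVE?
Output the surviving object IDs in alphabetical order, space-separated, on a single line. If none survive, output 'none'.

Roots: A F
Mark A: refs=A C null, marked=A
Mark F: refs=B K, marked=A F
Mark C: refs=D, marked=A C F
Mark B: refs=E, marked=A B C F
Mark K: refs=E G, marked=A B C F K
Mark D: refs=D E, marked=A B C D F K
Mark E: refs=B C L, marked=A B C D E F K
Mark G: refs=E B D, marked=A B C D E F G K
Mark L: refs=H, marked=A B C D E F G K L
Mark H: refs=A, marked=A B C D E F G H K L
Unmarked (collected): I J

Answer: A B C D E F G H K L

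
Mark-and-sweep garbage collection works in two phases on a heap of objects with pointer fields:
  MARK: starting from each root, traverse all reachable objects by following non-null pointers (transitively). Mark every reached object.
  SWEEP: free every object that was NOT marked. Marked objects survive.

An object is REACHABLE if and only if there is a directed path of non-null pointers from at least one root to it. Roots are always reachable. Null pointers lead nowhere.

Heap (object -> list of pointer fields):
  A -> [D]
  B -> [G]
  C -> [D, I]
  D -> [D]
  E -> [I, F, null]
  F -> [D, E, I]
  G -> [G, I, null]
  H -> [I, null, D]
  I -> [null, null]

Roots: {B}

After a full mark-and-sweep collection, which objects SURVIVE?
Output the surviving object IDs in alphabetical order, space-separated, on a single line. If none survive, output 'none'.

Roots: B
Mark B: refs=G, marked=B
Mark G: refs=G I null, marked=B G
Mark I: refs=null null, marked=B G I
Unmarked (collected): A C D E F H

Answer: B G I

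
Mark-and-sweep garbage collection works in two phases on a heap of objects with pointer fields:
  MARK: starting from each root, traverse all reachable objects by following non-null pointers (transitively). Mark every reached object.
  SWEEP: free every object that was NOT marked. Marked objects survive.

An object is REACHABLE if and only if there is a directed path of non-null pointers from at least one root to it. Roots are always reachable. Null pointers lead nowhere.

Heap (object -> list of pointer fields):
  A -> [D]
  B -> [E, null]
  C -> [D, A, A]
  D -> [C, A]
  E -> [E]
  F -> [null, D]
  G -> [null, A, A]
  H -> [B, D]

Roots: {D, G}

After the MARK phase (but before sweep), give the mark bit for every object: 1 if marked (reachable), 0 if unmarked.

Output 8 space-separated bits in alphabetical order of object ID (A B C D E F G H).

Answer: 1 0 1 1 0 0 1 0

Derivation:
Roots: D G
Mark D: refs=C A, marked=D
Mark G: refs=null A A, marked=D G
Mark C: refs=D A A, marked=C D G
Mark A: refs=D, marked=A C D G
Unmarked (collected): B E F H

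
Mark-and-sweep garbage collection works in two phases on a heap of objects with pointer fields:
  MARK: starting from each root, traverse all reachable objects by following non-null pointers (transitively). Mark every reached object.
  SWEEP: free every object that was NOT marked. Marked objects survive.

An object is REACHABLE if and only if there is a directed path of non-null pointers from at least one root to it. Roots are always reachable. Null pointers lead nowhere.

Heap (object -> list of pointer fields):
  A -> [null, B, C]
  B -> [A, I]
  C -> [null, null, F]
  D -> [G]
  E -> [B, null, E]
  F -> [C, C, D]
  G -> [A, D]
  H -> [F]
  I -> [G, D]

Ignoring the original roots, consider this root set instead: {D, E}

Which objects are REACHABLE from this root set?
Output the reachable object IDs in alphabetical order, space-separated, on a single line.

Answer: A B C D E F G I

Derivation:
Roots: D E
Mark D: refs=G, marked=D
Mark E: refs=B null E, marked=D E
Mark G: refs=A D, marked=D E G
Mark B: refs=A I, marked=B D E G
Mark A: refs=null B C, marked=A B D E G
Mark I: refs=G D, marked=A B D E G I
Mark C: refs=null null F, marked=A B C D E G I
Mark F: refs=C C D, marked=A B C D E F G I
Unmarked (collected): H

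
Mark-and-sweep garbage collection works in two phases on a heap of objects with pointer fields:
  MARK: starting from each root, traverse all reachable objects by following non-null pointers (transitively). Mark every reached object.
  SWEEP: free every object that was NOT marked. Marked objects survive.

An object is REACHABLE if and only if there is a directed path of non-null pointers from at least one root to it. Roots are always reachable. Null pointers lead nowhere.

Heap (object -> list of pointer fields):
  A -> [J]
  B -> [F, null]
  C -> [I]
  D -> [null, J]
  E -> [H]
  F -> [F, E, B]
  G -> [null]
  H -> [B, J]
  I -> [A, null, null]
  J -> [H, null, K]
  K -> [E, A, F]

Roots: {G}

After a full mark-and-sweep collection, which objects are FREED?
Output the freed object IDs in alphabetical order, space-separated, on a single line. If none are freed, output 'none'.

Roots: G
Mark G: refs=null, marked=G
Unmarked (collected): A B C D E F H I J K

Answer: A B C D E F H I J K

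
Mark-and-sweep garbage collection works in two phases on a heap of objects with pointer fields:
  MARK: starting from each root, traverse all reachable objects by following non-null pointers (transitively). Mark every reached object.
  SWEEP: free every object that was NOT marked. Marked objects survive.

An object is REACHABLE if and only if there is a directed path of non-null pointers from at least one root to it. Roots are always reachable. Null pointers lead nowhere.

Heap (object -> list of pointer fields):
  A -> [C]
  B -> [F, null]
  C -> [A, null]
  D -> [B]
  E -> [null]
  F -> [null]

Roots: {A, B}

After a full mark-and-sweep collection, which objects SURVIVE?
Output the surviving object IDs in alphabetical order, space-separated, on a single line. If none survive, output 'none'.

Answer: A B C F

Derivation:
Roots: A B
Mark A: refs=C, marked=A
Mark B: refs=F null, marked=A B
Mark C: refs=A null, marked=A B C
Mark F: refs=null, marked=A B C F
Unmarked (collected): D E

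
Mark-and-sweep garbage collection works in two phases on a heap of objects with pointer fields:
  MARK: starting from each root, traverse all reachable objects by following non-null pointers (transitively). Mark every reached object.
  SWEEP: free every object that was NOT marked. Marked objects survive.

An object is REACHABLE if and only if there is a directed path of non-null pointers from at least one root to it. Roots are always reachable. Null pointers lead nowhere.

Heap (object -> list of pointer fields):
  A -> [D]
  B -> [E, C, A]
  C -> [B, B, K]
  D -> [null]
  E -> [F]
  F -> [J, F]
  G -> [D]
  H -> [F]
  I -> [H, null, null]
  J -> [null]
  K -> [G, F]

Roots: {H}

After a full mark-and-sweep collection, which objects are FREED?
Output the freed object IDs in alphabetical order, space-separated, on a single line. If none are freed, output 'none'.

Answer: A B C D E G I K

Derivation:
Roots: H
Mark H: refs=F, marked=H
Mark F: refs=J F, marked=F H
Mark J: refs=null, marked=F H J
Unmarked (collected): A B C D E G I K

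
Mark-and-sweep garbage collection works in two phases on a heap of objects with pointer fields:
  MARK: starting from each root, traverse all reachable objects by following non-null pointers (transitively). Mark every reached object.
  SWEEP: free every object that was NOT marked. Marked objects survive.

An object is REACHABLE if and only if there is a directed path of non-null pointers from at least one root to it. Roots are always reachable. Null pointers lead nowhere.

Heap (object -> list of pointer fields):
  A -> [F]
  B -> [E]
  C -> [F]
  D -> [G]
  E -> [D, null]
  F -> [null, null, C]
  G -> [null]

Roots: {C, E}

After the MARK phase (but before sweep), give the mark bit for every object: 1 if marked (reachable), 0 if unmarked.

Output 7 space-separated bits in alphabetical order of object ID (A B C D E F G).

Roots: C E
Mark C: refs=F, marked=C
Mark E: refs=D null, marked=C E
Mark F: refs=null null C, marked=C E F
Mark D: refs=G, marked=C D E F
Mark G: refs=null, marked=C D E F G
Unmarked (collected): A B

Answer: 0 0 1 1 1 1 1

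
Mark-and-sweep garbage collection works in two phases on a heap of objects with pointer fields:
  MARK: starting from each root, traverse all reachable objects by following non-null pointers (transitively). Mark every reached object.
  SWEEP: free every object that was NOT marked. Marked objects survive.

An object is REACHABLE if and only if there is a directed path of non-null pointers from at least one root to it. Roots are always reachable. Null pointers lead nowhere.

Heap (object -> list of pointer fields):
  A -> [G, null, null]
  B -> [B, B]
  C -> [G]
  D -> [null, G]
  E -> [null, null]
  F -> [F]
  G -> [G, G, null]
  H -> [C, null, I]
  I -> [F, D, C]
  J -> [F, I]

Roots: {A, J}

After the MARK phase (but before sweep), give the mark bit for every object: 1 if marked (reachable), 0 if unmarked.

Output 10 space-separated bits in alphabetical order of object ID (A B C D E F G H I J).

Roots: A J
Mark A: refs=G null null, marked=A
Mark J: refs=F I, marked=A J
Mark G: refs=G G null, marked=A G J
Mark F: refs=F, marked=A F G J
Mark I: refs=F D C, marked=A F G I J
Mark D: refs=null G, marked=A D F G I J
Mark C: refs=G, marked=A C D F G I J
Unmarked (collected): B E H

Answer: 1 0 1 1 0 1 1 0 1 1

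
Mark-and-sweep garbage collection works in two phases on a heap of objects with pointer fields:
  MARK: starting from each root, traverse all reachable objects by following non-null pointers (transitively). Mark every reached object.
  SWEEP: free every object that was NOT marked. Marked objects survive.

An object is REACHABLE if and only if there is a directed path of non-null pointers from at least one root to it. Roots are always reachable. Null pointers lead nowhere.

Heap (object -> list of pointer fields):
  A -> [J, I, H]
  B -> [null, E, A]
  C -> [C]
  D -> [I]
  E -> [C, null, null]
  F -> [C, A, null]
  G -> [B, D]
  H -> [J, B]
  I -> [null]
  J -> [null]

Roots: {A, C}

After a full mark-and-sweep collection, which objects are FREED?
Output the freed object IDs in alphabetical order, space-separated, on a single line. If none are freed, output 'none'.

Answer: D F G

Derivation:
Roots: A C
Mark A: refs=J I H, marked=A
Mark C: refs=C, marked=A C
Mark J: refs=null, marked=A C J
Mark I: refs=null, marked=A C I J
Mark H: refs=J B, marked=A C H I J
Mark B: refs=null E A, marked=A B C H I J
Mark E: refs=C null null, marked=A B C E H I J
Unmarked (collected): D F G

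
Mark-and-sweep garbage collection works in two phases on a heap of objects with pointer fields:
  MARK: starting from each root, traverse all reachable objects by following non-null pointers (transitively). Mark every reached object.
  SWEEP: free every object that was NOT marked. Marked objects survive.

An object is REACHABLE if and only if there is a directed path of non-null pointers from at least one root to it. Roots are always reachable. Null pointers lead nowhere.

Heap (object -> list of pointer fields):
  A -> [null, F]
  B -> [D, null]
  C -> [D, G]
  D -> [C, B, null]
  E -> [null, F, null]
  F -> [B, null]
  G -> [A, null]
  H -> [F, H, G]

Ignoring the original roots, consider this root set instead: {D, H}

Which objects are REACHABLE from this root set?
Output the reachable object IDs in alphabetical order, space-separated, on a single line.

Roots: D H
Mark D: refs=C B null, marked=D
Mark H: refs=F H G, marked=D H
Mark C: refs=D G, marked=C D H
Mark B: refs=D null, marked=B C D H
Mark F: refs=B null, marked=B C D F H
Mark G: refs=A null, marked=B C D F G H
Mark A: refs=null F, marked=A B C D F G H
Unmarked (collected): E

Answer: A B C D F G H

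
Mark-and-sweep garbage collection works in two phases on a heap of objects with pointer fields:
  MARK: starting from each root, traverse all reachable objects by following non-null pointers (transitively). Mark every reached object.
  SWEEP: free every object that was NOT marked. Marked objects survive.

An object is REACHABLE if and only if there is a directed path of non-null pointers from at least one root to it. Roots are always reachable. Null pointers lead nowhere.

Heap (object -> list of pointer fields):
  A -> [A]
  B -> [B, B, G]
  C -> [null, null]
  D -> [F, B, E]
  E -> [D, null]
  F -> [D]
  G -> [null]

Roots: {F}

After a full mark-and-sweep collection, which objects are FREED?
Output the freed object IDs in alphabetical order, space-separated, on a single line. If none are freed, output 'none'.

Roots: F
Mark F: refs=D, marked=F
Mark D: refs=F B E, marked=D F
Mark B: refs=B B G, marked=B D F
Mark E: refs=D null, marked=B D E F
Mark G: refs=null, marked=B D E F G
Unmarked (collected): A C

Answer: A C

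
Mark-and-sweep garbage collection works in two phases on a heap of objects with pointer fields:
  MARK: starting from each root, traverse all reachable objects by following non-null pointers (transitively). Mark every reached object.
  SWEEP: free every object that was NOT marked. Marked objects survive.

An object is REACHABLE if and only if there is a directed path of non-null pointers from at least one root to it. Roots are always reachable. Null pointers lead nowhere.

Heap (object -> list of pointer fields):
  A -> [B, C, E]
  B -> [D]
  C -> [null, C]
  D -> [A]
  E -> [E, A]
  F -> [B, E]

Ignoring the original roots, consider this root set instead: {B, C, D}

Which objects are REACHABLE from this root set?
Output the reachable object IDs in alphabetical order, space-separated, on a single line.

Roots: B C D
Mark B: refs=D, marked=B
Mark C: refs=null C, marked=B C
Mark D: refs=A, marked=B C D
Mark A: refs=B C E, marked=A B C D
Mark E: refs=E A, marked=A B C D E
Unmarked (collected): F

Answer: A B C D E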